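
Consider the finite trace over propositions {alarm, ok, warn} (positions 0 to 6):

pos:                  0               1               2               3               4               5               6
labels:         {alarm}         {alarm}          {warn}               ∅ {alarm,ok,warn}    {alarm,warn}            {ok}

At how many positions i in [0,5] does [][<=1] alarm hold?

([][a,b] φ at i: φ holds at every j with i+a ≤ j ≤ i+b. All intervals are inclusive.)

2

Evaluate at each i in [0,5]:
  i=0: ✓ (all of [0,1])
  i=1: ✗ (fails at j=2)
  i=2: ✗ (fails at j=2)
  i=3: ✗ (fails at j=3)
  i=4: ✓ (all of [4,5])
  i=5: ✗ (fails at j=6)
Positions where it holds: {0, 4} → 2.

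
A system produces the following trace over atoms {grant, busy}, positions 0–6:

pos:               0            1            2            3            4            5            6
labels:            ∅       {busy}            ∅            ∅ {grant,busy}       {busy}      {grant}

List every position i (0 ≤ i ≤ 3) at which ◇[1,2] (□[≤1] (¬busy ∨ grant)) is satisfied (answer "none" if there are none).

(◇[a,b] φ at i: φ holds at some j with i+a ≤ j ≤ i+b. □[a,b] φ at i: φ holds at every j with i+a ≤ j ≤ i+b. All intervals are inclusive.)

Evaluate at each i in [0,3]:
  i=0: ✓ (witness j=2)
  i=1: ✓ (witness j=2)
  i=2: ✓ (witness j=3)
  i=3: ✗ (none in [4,5])

0, 1, 2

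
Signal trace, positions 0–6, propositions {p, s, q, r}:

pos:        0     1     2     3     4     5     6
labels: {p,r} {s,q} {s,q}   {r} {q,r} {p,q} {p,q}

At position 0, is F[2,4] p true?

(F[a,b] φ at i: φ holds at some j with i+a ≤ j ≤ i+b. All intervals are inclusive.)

Check p at each j in [2,4]:
  j=2: false
  j=3: false
  j=4: false
No position in the window satisfies it → formula fails.

Does not hold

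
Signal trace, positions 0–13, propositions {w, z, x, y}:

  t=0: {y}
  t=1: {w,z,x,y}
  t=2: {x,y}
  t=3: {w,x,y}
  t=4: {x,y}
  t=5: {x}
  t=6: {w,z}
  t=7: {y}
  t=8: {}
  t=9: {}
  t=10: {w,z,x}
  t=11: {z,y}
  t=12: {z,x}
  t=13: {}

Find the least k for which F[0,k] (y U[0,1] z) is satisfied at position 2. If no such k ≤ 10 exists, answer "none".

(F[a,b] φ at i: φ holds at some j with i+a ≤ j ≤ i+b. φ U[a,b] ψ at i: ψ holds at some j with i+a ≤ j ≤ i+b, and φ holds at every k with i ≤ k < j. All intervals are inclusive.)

Scan j = 2,3,… for (y U[0,1] z):
  j=2: fails
  j=3: fails
  j=4: fails
  j=5: fails
  j=6: holds
First hit at j=6, so smallest k = 6-2 = 4.

4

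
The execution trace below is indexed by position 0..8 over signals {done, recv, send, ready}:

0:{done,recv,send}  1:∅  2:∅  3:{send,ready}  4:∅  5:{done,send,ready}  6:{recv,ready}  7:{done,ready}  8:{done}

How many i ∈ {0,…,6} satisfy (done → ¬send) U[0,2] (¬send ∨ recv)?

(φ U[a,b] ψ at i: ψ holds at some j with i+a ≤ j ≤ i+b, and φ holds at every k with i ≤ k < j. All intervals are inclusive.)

Evaluate at each i in [0,6]:
  i=0: ✓ (rhs at j=0)
  i=1: ✓ (rhs at j=1)
  i=2: ✓ (rhs at j=2)
  i=3: ✓ (rhs at j=4; lhs holds on [3,3])
  i=4: ✓ (rhs at j=4)
  i=5: ✗ (lhs fails at k=5 before rhs at j=6)
  i=6: ✓ (rhs at j=6)
Positions where it holds: {0, 1, 2, 3, 4, 6} → 6.

6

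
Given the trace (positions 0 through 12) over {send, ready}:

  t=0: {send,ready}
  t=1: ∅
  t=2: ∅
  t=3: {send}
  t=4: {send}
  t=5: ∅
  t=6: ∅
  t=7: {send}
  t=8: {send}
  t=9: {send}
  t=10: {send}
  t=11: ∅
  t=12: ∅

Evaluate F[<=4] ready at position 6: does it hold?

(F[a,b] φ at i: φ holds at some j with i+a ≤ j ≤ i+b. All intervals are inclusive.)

Does not hold

Check ready at each j in [6,10]:
  j=6: false
  j=7: false
  j=8: false
  j=9: false
  j=10: false
No position in the window satisfies it → formula fails.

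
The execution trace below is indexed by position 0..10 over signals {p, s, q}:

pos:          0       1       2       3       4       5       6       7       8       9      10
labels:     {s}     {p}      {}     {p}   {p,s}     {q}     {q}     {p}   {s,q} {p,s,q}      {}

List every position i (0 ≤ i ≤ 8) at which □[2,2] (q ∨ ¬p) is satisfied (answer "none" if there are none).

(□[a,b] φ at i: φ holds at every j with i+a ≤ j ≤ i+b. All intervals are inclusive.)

Evaluate at each i in [0,8]:
  i=0: ✓ (all of [2,2])
  i=1: ✗ (fails at j=3)
  i=2: ✗ (fails at j=4)
  i=3: ✓ (all of [5,5])
  i=4: ✓ (all of [6,6])
  i=5: ✗ (fails at j=7)
  i=6: ✓ (all of [8,8])
  i=7: ✓ (all of [9,9])
  i=8: ✓ (all of [10,10])

0, 3, 4, 6, 7, 8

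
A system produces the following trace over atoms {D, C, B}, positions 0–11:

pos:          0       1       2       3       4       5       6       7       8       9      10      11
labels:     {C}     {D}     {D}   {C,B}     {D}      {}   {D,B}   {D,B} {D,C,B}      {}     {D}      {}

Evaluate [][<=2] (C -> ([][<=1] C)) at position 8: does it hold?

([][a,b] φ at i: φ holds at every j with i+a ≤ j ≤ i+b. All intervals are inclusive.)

Does not hold

Check (C -> ([][<=1] C)) at every j in [8,10]:
  j=8: antecedent true; consequent fails at 9 → ✗
  j=9: antecedent false → ✓
  j=10: antecedent false → ✓
Fails at j=8 → formula fails.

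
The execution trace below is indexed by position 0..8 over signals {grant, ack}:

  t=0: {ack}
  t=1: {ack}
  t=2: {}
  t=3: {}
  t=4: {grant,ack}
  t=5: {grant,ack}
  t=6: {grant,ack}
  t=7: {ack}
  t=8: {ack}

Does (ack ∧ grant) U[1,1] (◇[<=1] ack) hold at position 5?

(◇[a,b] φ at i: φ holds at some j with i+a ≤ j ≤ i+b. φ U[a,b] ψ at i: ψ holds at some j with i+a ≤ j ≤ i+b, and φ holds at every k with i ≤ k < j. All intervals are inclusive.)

Need some j in [6,6] with ◇[<=1] ack, and (ack ∧ grant) at every k in [5,j-1].
  j=6: ◇[<=1] ack holds; (ack ∧ grant) holds at every k in [5,5] → satisfied.

Holds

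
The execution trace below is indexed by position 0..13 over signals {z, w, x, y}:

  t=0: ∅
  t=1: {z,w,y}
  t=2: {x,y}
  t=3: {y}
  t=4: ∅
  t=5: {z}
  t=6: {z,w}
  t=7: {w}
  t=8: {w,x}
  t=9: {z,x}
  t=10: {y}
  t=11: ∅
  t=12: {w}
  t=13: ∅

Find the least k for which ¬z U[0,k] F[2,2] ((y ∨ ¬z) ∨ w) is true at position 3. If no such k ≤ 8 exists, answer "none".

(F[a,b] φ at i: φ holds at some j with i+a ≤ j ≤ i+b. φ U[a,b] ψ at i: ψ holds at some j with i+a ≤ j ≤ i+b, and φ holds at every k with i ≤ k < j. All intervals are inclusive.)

Need earliest j ≥ 3 with F[2,2] ((y ∨ ¬z) ∨ w), and ¬z at every k in [3,j-1].
  j=3: rhs fails.
  j=4: rhs holds; lhs holds on [3,3]. k = 1.

1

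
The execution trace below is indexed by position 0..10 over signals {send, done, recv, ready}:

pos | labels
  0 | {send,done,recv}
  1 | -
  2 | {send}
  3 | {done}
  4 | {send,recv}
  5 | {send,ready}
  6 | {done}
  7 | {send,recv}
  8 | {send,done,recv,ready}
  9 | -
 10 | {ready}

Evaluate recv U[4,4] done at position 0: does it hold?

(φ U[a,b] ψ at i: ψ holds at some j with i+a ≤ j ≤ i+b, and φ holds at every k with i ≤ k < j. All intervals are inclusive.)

Need some j in [4,4] with done, and recv at every k in [0,j-1].
  j=4: done false.
No j in the window works → until fails.

False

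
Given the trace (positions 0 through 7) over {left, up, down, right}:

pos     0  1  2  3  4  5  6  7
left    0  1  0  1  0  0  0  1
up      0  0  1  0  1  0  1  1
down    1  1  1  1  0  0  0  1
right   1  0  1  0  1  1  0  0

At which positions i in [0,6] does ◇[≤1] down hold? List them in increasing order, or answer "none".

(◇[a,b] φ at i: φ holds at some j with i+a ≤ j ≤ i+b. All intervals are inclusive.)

Evaluate at each i in [0,6]:
  i=0: ✓ (witness j=0)
  i=1: ✓ (witness j=1)
  i=2: ✓ (witness j=2)
  i=3: ✓ (witness j=3)
  i=4: ✗ (none in [4,5])
  i=5: ✗ (none in [5,6])
  i=6: ✓ (witness j=7)

0, 1, 2, 3, 6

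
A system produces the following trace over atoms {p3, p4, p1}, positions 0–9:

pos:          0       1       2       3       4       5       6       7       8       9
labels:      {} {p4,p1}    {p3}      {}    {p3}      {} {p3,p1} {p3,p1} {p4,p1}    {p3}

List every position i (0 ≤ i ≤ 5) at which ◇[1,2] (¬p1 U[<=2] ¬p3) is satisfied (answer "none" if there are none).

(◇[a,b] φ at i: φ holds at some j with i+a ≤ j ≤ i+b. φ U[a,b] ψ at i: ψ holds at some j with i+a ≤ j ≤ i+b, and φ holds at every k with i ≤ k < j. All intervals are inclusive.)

Evaluate at each i in [0,5]:
  i=0: ✓ (witness j=1)
  i=1: ✓ (witness j=2)
  i=2: ✓ (witness j=3)
  i=3: ✓ (witness j=4)
  i=4: ✓ (witness j=5)
  i=5: ✗ (none in [6,7])

0, 1, 2, 3, 4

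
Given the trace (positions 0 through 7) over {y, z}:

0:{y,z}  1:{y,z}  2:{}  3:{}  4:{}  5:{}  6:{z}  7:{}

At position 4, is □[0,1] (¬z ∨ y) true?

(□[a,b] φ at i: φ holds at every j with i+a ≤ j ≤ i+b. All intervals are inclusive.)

Yes

Check (¬z ∨ y) at every j in [4,5]:
  j=4: true
  j=5: true
All positions satisfy it → formula holds.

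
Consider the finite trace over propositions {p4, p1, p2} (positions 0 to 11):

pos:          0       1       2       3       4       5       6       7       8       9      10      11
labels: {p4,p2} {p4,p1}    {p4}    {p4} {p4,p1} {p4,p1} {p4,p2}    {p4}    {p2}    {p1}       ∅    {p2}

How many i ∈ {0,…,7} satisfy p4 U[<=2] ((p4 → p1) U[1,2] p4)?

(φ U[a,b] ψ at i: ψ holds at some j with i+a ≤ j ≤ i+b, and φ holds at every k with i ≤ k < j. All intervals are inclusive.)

6

Evaluate at each i in [0,7]:
  i=0: ✓ (rhs at j=1; lhs holds on [0,0])
  i=1: ✓ (rhs at j=1)
  i=2: ✓ (rhs at j=4; lhs holds on [2,3])
  i=3: ✓ (rhs at j=4; lhs holds on [3,3])
  i=4: ✓ (rhs at j=4)
  i=5: ✓ (rhs at j=5)
  i=6: ✗ (no rhs in [6,8])
  i=7: ✗ (no rhs in [7,9])
Positions where it holds: {0, 1, 2, 3, 4, 5} → 6.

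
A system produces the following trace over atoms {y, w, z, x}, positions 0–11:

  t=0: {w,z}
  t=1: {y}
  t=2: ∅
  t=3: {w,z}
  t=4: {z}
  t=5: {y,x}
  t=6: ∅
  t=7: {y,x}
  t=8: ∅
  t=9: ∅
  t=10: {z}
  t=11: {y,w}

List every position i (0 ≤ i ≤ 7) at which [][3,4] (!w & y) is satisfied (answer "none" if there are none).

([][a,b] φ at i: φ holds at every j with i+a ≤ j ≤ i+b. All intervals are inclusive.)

Evaluate at each i in [0,7]:
  i=0: ✗ (fails at j=3)
  i=1: ✗ (fails at j=4)
  i=2: ✗ (fails at j=6)
  i=3: ✗ (fails at j=6)
  i=4: ✗ (fails at j=8)
  i=5: ✗ (fails at j=8)
  i=6: ✗ (fails at j=9)
  i=7: ✗ (fails at j=10)

none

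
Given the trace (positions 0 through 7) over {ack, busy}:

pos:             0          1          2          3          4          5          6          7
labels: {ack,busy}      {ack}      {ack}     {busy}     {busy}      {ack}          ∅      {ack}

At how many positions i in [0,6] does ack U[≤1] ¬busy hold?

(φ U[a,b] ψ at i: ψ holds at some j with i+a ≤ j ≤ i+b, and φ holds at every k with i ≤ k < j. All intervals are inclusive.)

Evaluate at each i in [0,6]:
  i=0: ✓ (rhs at j=1; lhs holds on [0,0])
  i=1: ✓ (rhs at j=1)
  i=2: ✓ (rhs at j=2)
  i=3: ✗ (no rhs in [3,4])
  i=4: ✗ (lhs fails at k=4 before rhs at j=5)
  i=5: ✓ (rhs at j=5)
  i=6: ✓ (rhs at j=6)
Positions where it holds: {0, 1, 2, 5, 6} → 5.

5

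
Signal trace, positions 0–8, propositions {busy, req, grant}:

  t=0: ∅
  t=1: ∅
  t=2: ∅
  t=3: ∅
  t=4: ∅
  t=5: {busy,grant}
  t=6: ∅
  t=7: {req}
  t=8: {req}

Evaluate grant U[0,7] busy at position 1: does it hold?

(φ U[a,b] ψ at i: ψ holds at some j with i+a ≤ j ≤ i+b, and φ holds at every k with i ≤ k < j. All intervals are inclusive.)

Need some j in [1,8] with busy, and grant at every k in [1,j-1].
  j=1: busy false.
  j=2: busy false.
  j=3: busy false.
  j=4: busy false.
  j=5: busy holds, but grant fails at k=1 → not this j.
  j=6: busy false.
  j=7: busy false.
  j=8: busy false.
No j in the window works → until fails.

False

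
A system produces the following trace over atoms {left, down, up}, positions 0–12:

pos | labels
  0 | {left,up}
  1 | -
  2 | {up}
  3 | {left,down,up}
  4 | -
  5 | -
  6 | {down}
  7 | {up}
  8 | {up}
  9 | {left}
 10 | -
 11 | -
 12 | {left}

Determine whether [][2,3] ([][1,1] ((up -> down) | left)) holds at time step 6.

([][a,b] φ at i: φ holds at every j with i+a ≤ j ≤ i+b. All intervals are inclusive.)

Check [][1,1] ((up -> down) | left) at every j in [8,9]:
  j=8: holds on [9,9]
  j=9: holds on [10,10]
All positions satisfy it → formula holds.

True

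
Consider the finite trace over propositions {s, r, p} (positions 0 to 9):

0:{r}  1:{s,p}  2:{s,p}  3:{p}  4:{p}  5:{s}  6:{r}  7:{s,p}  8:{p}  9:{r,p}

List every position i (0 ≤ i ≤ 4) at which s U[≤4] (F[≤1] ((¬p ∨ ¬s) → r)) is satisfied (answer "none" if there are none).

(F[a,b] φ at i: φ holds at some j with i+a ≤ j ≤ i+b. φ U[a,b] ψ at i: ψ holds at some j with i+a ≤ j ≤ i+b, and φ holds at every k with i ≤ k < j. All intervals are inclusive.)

Evaluate at each i in [0,4]:
  i=0: ✓ (rhs at j=0)
  i=1: ✓ (rhs at j=1)
  i=2: ✓ (rhs at j=2)
  i=3: ✗ (lhs fails at k=3 before rhs at j=5)
  i=4: ✗ (lhs fails at k=4 before rhs at j=5)

0, 1, 2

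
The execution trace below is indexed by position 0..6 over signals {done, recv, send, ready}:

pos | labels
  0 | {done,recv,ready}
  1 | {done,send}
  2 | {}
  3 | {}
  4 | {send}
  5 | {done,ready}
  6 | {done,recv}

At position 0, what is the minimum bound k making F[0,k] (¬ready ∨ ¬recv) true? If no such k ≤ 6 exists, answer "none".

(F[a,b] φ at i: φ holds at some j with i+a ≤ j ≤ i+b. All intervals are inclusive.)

1

Scan j = 0,1,… for (¬ready ∨ ¬recv):
  j=0: fails
  j=1: holds
First hit at j=1, so smallest k = 1-0 = 1.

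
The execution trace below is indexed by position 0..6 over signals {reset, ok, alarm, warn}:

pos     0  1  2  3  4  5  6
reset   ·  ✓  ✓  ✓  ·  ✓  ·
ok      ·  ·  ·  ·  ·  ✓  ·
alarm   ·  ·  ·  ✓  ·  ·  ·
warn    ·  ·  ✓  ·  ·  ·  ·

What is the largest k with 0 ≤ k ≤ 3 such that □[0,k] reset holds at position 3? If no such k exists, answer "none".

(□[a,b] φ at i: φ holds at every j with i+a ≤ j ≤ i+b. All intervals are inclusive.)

reset must hold from j=3 onward; find where it first fails.
  j=3: holds
  j=4: fails
Holds on [3,3], so largest k = 0.

0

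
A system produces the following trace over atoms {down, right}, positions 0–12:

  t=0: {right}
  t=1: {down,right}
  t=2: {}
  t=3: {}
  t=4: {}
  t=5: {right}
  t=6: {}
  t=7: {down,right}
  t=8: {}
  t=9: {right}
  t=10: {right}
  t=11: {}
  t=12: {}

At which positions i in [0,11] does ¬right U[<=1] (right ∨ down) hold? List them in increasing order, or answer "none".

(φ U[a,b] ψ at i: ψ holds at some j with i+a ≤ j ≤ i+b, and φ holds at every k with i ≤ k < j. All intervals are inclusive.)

Evaluate at each i in [0,11]:
  i=0: ✓ (rhs at j=0)
  i=1: ✓ (rhs at j=1)
  i=2: ✗ (no rhs in [2,3])
  i=3: ✗ (no rhs in [3,4])
  i=4: ✓ (rhs at j=5; lhs holds on [4,4])
  i=5: ✓ (rhs at j=5)
  i=6: ✓ (rhs at j=7; lhs holds on [6,6])
  i=7: ✓ (rhs at j=7)
  i=8: ✓ (rhs at j=9; lhs holds on [8,8])
  i=9: ✓ (rhs at j=9)
  i=10: ✓ (rhs at j=10)
  i=11: ✗ (no rhs in [11,12])

0, 1, 4, 5, 6, 7, 8, 9, 10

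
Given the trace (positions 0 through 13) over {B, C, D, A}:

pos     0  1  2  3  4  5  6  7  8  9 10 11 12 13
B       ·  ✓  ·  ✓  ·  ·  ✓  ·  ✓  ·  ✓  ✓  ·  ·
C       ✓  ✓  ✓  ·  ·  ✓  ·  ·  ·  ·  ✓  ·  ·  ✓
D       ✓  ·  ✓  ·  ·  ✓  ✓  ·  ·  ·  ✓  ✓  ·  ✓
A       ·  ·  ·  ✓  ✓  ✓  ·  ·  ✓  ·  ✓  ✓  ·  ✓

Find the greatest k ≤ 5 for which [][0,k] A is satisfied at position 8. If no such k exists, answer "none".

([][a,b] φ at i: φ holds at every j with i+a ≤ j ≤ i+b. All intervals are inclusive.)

0

A must hold from j=8 onward; find where it first fails.
  j=8: holds
  j=9: fails
Holds on [8,8], so largest k = 0.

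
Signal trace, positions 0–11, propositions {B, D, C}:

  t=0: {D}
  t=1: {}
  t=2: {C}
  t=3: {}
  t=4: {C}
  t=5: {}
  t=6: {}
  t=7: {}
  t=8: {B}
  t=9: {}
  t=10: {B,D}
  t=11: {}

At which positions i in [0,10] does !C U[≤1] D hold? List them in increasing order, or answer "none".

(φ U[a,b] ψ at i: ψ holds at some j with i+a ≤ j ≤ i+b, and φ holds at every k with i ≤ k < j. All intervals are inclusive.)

Evaluate at each i in [0,10]:
  i=0: ✓ (rhs at j=0)
  i=1: ✗ (no rhs in [1,2])
  i=2: ✗ (no rhs in [2,3])
  i=3: ✗ (no rhs in [3,4])
  i=4: ✗ (no rhs in [4,5])
  i=5: ✗ (no rhs in [5,6])
  i=6: ✗ (no rhs in [6,7])
  i=7: ✗ (no rhs in [7,8])
  i=8: ✗ (no rhs in [8,9])
  i=9: ✓ (rhs at j=10; lhs holds on [9,9])
  i=10: ✓ (rhs at j=10)

0, 9, 10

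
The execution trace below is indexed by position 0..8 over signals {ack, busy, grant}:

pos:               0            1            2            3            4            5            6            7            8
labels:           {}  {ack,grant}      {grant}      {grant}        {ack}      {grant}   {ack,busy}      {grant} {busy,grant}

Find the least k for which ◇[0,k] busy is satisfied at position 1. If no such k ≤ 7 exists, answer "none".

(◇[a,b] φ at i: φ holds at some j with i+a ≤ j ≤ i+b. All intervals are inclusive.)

Scan j = 1,2,… for busy:
  j=1: fails
  j=2: fails
  j=3: fails
  j=4: fails
  j=5: fails
  j=6: holds
First hit at j=6, so smallest k = 6-1 = 5.

5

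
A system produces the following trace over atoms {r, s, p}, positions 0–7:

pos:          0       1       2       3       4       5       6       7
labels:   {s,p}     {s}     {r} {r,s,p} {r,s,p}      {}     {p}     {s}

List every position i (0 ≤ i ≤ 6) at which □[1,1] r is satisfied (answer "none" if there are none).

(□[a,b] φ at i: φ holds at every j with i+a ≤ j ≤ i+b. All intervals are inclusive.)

1, 2, 3

Evaluate at each i in [0,6]:
  i=0: ✗ (fails at j=1)
  i=1: ✓ (all of [2,2])
  i=2: ✓ (all of [3,3])
  i=3: ✓ (all of [4,4])
  i=4: ✗ (fails at j=5)
  i=5: ✗ (fails at j=6)
  i=6: ✗ (fails at j=7)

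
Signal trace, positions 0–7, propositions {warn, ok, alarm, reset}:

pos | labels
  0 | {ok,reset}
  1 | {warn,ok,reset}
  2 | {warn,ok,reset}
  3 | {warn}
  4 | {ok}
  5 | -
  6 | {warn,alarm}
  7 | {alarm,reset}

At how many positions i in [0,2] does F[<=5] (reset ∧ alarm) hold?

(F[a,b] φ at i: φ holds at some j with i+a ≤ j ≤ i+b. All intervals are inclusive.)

1

Evaluate at each i in [0,2]:
  i=0: ✗ (none in [0,5])
  i=1: ✗ (none in [1,6])
  i=2: ✓ (witness j=7)
Positions where it holds: {2} → 1.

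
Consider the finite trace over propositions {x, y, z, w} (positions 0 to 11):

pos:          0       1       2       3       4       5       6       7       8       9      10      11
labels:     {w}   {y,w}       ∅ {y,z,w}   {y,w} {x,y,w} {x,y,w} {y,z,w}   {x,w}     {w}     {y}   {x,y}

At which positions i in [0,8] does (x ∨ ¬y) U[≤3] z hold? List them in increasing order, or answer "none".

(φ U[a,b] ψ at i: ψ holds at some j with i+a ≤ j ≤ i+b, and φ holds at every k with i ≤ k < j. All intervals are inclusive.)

2, 3, 5, 6, 7

Evaluate at each i in [0,8]:
  i=0: ✗ (lhs fails at k=1 before rhs at j=3)
  i=1: ✗ (lhs fails at k=1 before rhs at j=3)
  i=2: ✓ (rhs at j=3; lhs holds on [2,2])
  i=3: ✓ (rhs at j=3)
  i=4: ✗ (lhs fails at k=4 before rhs at j=7)
  i=5: ✓ (rhs at j=7; lhs holds on [5,6])
  i=6: ✓ (rhs at j=7; lhs holds on [6,6])
  i=7: ✓ (rhs at j=7)
  i=8: ✗ (no rhs in [8,11])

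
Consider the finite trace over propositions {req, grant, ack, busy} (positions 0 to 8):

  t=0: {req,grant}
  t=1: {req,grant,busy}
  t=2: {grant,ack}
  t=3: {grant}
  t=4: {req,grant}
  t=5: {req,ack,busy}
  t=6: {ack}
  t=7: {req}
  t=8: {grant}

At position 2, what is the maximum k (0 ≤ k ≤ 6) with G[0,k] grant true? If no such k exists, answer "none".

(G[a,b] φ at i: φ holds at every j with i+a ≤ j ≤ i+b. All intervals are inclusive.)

2

grant must hold from j=2 onward; find where it first fails.
  j=2: holds
  j=3: holds
  j=4: holds
  j=5: fails
Holds on [2,4], so largest k = 2.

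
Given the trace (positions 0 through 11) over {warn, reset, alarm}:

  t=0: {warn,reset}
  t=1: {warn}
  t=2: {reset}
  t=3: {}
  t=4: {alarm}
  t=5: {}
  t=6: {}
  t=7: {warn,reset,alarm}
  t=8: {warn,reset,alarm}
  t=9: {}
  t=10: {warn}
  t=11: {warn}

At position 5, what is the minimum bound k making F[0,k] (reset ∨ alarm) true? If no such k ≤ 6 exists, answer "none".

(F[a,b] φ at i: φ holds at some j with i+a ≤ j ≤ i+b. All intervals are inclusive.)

2

Scan j = 5,6,… for (reset ∨ alarm):
  j=5: fails
  j=6: fails
  j=7: holds
First hit at j=7, so smallest k = 7-5 = 2.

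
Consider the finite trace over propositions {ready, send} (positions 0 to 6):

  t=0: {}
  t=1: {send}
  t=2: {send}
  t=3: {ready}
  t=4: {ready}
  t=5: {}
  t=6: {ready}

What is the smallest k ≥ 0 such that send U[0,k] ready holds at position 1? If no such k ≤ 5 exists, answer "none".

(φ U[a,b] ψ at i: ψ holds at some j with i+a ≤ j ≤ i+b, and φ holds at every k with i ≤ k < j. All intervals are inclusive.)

2

Need earliest j ≥ 1 with ready, and send at every k in [1,j-1].
  j=1: rhs fails.
  j=2: rhs fails.
  j=3: rhs holds; lhs holds on [1,2]. k = 2.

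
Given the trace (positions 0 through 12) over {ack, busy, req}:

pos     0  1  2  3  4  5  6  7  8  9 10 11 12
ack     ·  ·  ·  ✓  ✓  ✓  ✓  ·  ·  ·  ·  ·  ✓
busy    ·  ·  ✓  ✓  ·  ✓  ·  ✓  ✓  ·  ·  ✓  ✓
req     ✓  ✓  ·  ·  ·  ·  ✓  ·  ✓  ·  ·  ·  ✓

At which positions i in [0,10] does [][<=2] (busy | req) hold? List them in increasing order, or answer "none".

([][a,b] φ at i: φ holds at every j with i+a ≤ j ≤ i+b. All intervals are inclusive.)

0, 1, 5, 6

Evaluate at each i in [0,10]:
  i=0: ✓ (all of [0,2])
  i=1: ✓ (all of [1,3])
  i=2: ✗ (fails at j=4)
  i=3: ✗ (fails at j=4)
  i=4: ✗ (fails at j=4)
  i=5: ✓ (all of [5,7])
  i=6: ✓ (all of [6,8])
  i=7: ✗ (fails at j=9)
  i=8: ✗ (fails at j=9)
  i=9: ✗ (fails at j=9)
  i=10: ✗ (fails at j=10)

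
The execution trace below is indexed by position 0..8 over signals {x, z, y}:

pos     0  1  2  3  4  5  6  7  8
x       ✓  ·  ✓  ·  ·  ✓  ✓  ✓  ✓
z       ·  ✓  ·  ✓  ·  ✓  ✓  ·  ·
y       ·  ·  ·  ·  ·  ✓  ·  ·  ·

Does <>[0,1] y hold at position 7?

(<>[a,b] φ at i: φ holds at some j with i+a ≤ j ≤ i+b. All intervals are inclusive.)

Does not hold

Check y at each j in [7,8]:
  j=7: false
  j=8: false
No position in the window satisfies it → formula fails.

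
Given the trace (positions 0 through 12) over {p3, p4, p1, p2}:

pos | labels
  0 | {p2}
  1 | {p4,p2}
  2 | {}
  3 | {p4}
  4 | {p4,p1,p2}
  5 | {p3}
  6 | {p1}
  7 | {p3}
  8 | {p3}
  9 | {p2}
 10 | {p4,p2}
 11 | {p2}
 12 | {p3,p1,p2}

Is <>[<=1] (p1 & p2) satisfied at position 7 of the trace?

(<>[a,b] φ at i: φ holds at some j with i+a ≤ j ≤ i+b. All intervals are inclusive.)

Does not hold

Check (p1 & p2) at each j in [7,8]:
  j=7: false
  j=8: false
No position in the window satisfies it → formula fails.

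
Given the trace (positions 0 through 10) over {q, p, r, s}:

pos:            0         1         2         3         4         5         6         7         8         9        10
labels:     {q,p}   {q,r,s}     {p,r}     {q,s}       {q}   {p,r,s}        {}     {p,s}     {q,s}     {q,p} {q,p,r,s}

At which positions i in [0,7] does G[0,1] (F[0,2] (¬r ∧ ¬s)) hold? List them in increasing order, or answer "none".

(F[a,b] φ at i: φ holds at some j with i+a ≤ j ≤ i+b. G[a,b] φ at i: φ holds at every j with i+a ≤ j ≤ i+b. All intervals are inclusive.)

Evaluate at each i in [0,7]:
  i=0: ✗ (fails at j=1)
  i=1: ✗ (fails at j=1)
  i=2: ✓ (all of [2,3])
  i=3: ✓ (all of [3,4])
  i=4: ✓ (all of [4,5])
  i=5: ✓ (all of [5,6])
  i=6: ✓ (all of [6,7])
  i=7: ✓ (all of [7,8])

2, 3, 4, 5, 6, 7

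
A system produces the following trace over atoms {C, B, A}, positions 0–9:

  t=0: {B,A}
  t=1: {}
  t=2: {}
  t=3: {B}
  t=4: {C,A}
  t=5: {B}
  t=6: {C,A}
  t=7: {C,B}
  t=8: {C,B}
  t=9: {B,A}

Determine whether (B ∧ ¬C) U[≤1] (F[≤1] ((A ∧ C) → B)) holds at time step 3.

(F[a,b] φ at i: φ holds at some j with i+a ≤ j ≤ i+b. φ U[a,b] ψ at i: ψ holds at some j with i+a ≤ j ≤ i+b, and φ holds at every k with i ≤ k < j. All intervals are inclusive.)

Holds

Need some j in [3,4] with F[≤1] ((A ∧ C) → B), and (B ∧ ¬C) at every k in [3,j-1].
  j=3: F[≤1] ((A ∧ C) → B) holds; no prefix to check → satisfied.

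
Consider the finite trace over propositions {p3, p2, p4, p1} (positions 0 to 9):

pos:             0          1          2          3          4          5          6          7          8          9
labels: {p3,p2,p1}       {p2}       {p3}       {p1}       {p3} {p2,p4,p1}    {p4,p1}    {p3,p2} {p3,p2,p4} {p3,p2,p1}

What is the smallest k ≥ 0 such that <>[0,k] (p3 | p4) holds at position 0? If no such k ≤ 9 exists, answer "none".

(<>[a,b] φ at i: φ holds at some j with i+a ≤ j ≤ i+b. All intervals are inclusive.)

0

Scan j = 0,1,… for (p3 | p4):
  j=0: holds
First hit at j=0, so smallest k = 0-0 = 0.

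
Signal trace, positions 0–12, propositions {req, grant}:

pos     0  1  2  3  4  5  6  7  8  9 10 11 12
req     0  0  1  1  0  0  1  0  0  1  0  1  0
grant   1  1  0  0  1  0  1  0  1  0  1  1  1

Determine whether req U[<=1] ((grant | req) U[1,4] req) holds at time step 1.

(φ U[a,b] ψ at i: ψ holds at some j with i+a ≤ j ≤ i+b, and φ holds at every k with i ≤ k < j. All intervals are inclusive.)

Need some j in [1,2] with ((grant | req) U[1,4] req), and req at every k in [1,j-1].
  j=1: ((grant | req) U[1,4] req) holds; no prefix to check → satisfied.

Holds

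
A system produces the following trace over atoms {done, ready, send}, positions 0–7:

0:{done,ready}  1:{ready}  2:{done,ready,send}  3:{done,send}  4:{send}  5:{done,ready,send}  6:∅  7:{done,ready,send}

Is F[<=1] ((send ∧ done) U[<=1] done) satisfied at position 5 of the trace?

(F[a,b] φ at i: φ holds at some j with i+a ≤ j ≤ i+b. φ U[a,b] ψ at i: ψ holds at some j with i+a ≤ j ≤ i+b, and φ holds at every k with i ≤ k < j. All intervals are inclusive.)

Check ((send ∧ done) U[<=1] done) at each j in [5,6]:
  j=5: holds
  j=6: fails
Found at j=5 → formula holds.

Holds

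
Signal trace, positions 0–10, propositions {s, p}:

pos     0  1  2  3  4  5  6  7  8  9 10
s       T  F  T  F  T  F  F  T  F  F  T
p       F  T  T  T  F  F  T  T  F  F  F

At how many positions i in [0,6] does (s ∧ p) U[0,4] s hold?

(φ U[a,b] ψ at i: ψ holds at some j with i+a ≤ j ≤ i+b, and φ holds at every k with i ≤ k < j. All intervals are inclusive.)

Evaluate at each i in [0,6]:
  i=0: ✓ (rhs at j=0)
  i=1: ✗ (lhs fails at k=1 before rhs at j=2)
  i=2: ✓ (rhs at j=2)
  i=3: ✗ (lhs fails at k=3 before rhs at j=4)
  i=4: ✓ (rhs at j=4)
  i=5: ✗ (lhs fails at k=5 before rhs at j=7)
  i=6: ✗ (lhs fails at k=6 before rhs at j=7)
Positions where it holds: {0, 2, 4} → 3.

3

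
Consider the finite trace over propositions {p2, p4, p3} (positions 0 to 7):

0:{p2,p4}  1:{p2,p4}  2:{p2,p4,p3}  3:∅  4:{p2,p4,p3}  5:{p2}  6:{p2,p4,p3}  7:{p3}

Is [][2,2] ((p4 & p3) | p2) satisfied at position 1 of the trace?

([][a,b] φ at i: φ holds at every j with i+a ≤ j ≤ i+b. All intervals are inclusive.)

Check ((p4 & p3) | p2) at every j in [3,3]:
  j=3: false
Fails at j=3 → formula fails.

No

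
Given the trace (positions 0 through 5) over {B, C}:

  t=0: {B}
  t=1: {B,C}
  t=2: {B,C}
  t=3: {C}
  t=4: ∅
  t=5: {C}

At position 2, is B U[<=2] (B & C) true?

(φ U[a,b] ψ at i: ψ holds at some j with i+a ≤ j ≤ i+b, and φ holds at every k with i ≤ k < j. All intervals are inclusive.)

Yes

Need some j in [2,4] with (B & C), and B at every k in [2,j-1].
  j=2: (B & C) holds; no prefix to check → satisfied.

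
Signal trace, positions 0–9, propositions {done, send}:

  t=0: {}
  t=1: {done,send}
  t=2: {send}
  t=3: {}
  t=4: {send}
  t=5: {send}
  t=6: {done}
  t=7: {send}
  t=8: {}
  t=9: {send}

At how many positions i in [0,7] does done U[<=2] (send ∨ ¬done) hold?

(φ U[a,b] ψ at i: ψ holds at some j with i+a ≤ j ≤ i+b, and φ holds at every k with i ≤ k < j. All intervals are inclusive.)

8

Evaluate at each i in [0,7]:
  i=0: ✓ (rhs at j=0)
  i=1: ✓ (rhs at j=1)
  i=2: ✓ (rhs at j=2)
  i=3: ✓ (rhs at j=3)
  i=4: ✓ (rhs at j=4)
  i=5: ✓ (rhs at j=5)
  i=6: ✓ (rhs at j=7; lhs holds on [6,6])
  i=7: ✓ (rhs at j=7)
Positions where it holds: {0, 1, 2, 3, 4, 5, 6, 7} → 8.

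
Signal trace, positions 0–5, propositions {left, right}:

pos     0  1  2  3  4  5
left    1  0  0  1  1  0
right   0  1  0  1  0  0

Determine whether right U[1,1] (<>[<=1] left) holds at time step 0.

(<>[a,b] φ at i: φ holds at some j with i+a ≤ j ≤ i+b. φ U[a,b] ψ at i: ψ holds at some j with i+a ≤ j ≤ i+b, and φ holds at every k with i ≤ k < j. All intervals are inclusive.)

Need some j in [1,1] with <>[<=1] left, and right at every k in [0,j-1].
  j=1: <>[<=1] left — fails (none in [1,2]).
No j in the window works → until fails.

False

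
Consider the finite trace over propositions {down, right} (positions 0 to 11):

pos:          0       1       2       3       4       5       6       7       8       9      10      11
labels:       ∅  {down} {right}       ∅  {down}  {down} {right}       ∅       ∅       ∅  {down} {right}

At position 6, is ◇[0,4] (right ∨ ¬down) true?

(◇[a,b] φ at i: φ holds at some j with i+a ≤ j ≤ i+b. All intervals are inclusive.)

True

Check (right ∨ ¬down) at each j in [6,10]:
  j=6: true
  j=7: true
  j=8: true
  j=9: true
  j=10: false
Found at j=6 → formula holds.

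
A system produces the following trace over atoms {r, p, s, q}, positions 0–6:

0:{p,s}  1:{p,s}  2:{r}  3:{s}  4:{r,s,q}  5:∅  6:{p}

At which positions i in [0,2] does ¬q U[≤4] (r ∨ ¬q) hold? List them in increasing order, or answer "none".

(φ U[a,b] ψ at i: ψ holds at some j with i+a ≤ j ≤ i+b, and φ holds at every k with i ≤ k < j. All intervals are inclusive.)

Evaluate at each i in [0,2]:
  i=0: ✓ (rhs at j=0)
  i=1: ✓ (rhs at j=1)
  i=2: ✓ (rhs at j=2)

0, 1, 2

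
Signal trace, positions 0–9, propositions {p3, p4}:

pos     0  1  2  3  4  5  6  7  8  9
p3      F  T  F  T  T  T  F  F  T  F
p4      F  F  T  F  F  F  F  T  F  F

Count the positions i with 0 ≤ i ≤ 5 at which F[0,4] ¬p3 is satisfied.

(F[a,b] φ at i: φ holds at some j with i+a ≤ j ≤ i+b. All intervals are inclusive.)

Evaluate at each i in [0,5]:
  i=0: ✓ (witness j=0)
  i=1: ✓ (witness j=2)
  i=2: ✓ (witness j=2)
  i=3: ✓ (witness j=6)
  i=4: ✓ (witness j=6)
  i=5: ✓ (witness j=6)
Positions where it holds: {0, 1, 2, 3, 4, 5} → 6.

6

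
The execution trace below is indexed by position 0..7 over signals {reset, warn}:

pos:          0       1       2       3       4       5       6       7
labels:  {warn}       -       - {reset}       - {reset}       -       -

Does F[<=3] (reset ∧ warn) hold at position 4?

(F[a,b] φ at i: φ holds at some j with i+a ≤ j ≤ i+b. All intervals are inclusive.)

No

Check (reset ∧ warn) at each j in [4,7]:
  j=4: false
  j=5: false
  j=6: false
  j=7: false
No position in the window satisfies it → formula fails.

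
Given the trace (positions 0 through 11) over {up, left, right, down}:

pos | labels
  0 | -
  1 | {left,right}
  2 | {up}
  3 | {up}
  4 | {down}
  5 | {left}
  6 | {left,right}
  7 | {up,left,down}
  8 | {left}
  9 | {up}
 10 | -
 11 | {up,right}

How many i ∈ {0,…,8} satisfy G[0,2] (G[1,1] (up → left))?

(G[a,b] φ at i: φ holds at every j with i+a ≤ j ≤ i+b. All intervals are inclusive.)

Evaluate at each i in [0,8]:
  i=0: ✗ (fails at j=1)
  i=1: ✗ (fails at j=1)
  i=2: ✗ (fails at j=2)
  i=3: ✓ (all of [3,5])
  i=4: ✓ (all of [4,6])
  i=5: ✓ (all of [5,7])
  i=6: ✗ (fails at j=8)
  i=7: ✗ (fails at j=8)
  i=8: ✗ (fails at j=8)
Positions where it holds: {3, 4, 5} → 3.

3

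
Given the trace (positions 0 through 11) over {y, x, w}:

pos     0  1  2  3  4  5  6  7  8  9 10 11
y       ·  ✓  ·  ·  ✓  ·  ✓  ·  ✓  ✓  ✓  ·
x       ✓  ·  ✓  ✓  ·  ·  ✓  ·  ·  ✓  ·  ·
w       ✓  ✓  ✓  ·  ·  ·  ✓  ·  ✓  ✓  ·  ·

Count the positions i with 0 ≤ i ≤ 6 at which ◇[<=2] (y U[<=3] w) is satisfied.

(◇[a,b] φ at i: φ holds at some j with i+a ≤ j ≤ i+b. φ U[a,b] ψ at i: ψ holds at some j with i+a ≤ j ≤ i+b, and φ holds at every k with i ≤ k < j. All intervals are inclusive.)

6

Evaluate at each i in [0,6]:
  i=0: ✓ (witness j=0)
  i=1: ✓ (witness j=1)
  i=2: ✓ (witness j=2)
  i=3: ✗ (none in [3,5])
  i=4: ✓ (witness j=6)
  i=5: ✓ (witness j=6)
  i=6: ✓ (witness j=6)
Positions where it holds: {0, 1, 2, 4, 5, 6} → 6.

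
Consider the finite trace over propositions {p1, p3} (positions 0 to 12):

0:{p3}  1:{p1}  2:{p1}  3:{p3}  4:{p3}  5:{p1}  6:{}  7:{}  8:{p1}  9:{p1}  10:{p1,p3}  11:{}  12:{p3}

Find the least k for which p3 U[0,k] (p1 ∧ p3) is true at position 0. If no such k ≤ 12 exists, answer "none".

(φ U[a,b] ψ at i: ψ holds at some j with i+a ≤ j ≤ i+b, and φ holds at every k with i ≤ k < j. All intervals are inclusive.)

none

Need earliest j ≥ 0 with (p1 ∧ p3), and p3 at every k in [0,j-1].
  j=0: rhs fails.
  j=1: rhs fails.
  j=2: rhs fails.
  j=3: rhs fails.
  j=4: rhs fails.
  j=5: rhs fails.
  j=6: rhs fails.
  j=7: rhs fails.
  j=8: rhs fails.
  j=9: rhs fails.
  j=10: rhs holds but lhs fails at k=1.
  j=11: rhs fails.
  j=12: rhs fails.
No witness within the range → none.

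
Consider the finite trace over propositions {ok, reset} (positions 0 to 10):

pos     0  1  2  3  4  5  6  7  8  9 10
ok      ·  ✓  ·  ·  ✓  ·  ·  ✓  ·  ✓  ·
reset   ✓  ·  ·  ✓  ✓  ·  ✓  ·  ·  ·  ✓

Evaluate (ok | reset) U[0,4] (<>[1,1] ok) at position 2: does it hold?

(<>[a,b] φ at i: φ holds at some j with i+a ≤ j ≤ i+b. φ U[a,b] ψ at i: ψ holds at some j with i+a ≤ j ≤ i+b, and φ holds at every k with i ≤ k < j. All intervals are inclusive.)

Need some j in [2,6] with <>[1,1] ok, and (ok | reset) at every k in [2,j-1].
  j=2: <>[1,1] ok — fails (none in [3,3]).
  j=3: <>[1,1] ok holds, but (ok | reset) fails at k=2 → not this j.
  j=4: <>[1,1] ok — fails (none in [5,5]).
  j=5: <>[1,1] ok — fails (none in [6,6]).
  j=6: <>[1,1] ok holds, but (ok | reset) fails at k=2 → not this j.
No j in the window works → until fails.

Does not hold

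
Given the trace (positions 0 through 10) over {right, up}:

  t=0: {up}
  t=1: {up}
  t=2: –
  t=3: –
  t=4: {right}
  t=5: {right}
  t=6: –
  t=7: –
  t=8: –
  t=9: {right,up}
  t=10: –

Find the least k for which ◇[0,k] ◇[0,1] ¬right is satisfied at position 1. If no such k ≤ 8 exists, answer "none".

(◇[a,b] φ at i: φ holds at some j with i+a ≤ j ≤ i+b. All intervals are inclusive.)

Scan j = 1,2,… for ◇[0,1] ¬right:
  j=1: holds
First hit at j=1, so smallest k = 1-1 = 0.

0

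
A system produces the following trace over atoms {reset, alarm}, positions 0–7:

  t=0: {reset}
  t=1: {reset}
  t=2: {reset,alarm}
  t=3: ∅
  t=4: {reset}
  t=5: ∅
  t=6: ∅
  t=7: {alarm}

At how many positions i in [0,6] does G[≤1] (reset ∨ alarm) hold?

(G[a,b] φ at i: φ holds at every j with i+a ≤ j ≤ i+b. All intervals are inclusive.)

Evaluate at each i in [0,6]:
  i=0: ✓ (all of [0,1])
  i=1: ✓ (all of [1,2])
  i=2: ✗ (fails at j=3)
  i=3: ✗ (fails at j=3)
  i=4: ✗ (fails at j=5)
  i=5: ✗ (fails at j=5)
  i=6: ✗ (fails at j=6)
Positions where it holds: {0, 1} → 2.

2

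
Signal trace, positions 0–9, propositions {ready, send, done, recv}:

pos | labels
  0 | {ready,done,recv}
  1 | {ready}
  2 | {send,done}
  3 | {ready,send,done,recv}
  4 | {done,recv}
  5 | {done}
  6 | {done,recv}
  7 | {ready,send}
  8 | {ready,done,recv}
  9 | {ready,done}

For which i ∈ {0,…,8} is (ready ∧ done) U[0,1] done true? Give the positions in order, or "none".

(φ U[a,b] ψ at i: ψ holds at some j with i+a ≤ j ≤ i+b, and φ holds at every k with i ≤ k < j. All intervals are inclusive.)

0, 2, 3, 4, 5, 6, 8

Evaluate at each i in [0,8]:
  i=0: ✓ (rhs at j=0)
  i=1: ✗ (lhs fails at k=1 before rhs at j=2)
  i=2: ✓ (rhs at j=2)
  i=3: ✓ (rhs at j=3)
  i=4: ✓ (rhs at j=4)
  i=5: ✓ (rhs at j=5)
  i=6: ✓ (rhs at j=6)
  i=7: ✗ (lhs fails at k=7 before rhs at j=8)
  i=8: ✓ (rhs at j=8)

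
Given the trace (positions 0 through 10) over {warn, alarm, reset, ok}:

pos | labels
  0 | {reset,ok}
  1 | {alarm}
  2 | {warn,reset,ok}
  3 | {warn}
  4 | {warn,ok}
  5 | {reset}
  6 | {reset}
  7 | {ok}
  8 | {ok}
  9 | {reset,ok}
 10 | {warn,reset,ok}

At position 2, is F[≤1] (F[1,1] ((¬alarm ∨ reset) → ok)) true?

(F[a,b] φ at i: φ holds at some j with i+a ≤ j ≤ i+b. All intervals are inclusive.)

Check F[1,1] ((¬alarm ∨ reset) → ok) at each j in [2,3]:
  j=2: fails (none in [3,3])
  j=3: holds (witness at 4)
Found at j=3 → formula holds.

Holds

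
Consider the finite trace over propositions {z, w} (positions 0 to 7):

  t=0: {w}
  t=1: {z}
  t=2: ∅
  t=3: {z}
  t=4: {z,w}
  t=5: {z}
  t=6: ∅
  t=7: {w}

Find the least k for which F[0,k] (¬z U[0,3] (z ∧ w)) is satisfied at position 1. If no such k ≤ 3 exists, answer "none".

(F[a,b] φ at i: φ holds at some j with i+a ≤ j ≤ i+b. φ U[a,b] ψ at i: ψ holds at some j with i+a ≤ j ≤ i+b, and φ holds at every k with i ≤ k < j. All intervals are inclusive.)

Scan j = 1,2,… for (¬z U[0,3] (z ∧ w)):
  j=1: fails
  j=2: fails
  j=3: fails
  j=4: holds
First hit at j=4, so smallest k = 4-1 = 3.

3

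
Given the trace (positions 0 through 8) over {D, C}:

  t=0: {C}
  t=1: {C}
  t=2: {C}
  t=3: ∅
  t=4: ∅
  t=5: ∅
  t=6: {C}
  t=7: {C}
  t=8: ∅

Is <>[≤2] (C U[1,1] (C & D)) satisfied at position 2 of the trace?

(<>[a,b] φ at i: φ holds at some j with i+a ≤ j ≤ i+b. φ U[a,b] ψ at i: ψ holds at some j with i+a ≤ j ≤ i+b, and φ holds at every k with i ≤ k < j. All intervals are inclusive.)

Does not hold

Check (C U[1,1] (C & D)) at each j in [2,4]:
  j=2: fails
  j=3: fails
  j=4: fails
No position in the window satisfies it → formula fails.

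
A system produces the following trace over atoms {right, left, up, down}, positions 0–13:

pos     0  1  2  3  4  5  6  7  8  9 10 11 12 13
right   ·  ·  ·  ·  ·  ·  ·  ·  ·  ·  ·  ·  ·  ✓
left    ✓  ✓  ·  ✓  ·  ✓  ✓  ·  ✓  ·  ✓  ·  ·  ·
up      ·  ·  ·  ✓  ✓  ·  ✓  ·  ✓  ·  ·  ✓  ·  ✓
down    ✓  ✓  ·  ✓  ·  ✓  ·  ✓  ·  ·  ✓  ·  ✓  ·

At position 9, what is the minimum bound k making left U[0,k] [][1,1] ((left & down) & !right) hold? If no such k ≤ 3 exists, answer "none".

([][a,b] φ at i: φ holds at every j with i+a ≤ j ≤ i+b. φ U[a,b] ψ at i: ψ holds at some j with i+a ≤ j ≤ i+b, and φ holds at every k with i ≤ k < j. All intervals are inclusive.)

Need earliest j ≥ 9 with [][1,1] ((left & down) & !right), and left at every k in [9,j-1].
  j=9: rhs holds (empty prefix). k = 0.

0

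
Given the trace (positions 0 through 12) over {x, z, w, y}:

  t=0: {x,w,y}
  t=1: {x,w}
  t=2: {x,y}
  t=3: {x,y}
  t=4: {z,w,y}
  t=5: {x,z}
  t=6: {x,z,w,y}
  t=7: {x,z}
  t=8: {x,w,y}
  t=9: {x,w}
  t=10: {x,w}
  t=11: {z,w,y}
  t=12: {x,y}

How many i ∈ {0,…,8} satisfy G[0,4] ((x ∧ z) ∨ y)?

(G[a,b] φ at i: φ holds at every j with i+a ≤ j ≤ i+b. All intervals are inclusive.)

Evaluate at each i in [0,8]:
  i=0: ✗ (fails at j=1)
  i=1: ✗ (fails at j=1)
  i=2: ✓ (all of [2,6])
  i=3: ✓ (all of [3,7])
  i=4: ✓ (all of [4,8])
  i=5: ✗ (fails at j=9)
  i=6: ✗ (fails at j=9)
  i=7: ✗ (fails at j=9)
  i=8: ✗ (fails at j=9)
Positions where it holds: {2, 3, 4} → 3.

3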